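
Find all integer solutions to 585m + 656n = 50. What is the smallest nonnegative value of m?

gcd(656, 585) = 1.
1 divides 50, so solutions exist.
By Bézout, 585·(-231) + 656·(206) = 1.
Scale by 50/1 = 50: (m₀, n₀) = (-11550, 10300).
General solution: m = -11550 + 656t, n = 10300 - 585t for integer t.
m ≥ 0: smallest is -11550 mod 656 = 258 (at t = 18), with n = -230.

258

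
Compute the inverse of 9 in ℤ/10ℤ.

gcd(10, 9) = 1  (10 = 1×9 + 1, 9 = 9×1).
Back-substituting, 9×(-1) + 10×(1) = 1.
So 9×-1 ≡ 1 (mod 10), and -1 mod 10 = 9.

9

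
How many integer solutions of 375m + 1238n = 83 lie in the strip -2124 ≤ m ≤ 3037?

gcd(1238, 375) = 1  (1238 = 3·375 + 113, 375 = 3·113 + 36, 113 = 3·36 + 5, 36 = 7·5 + 1, 5 = 5·1).
Back-substituting, 375·(241) + 1238·(-73) = 1.
Scale by 83: particular solution (20003, -6059); reduce m mod 1238: (195, -59).
General solution: m = 195 + 1238t, n = -59 - 375t for integer t.
-2124 ≤ 195 + 1238t ≤ 3037 gives t ∈ [-1, 2], which is 4 values.

4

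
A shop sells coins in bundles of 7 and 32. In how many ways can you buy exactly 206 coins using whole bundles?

Need nonnegative integers with 7j + 32k = 206.
gcd(7, 32) = 1, and 7·(-9) + 32·(2) = 1.
So (j₀, k₀) = (-1854, 412); general j = -1854 + 32t, k = 412 - 7t.
j ≥ 0 ⇒ t ≥ 58; k ≥ 0 ⇒ t ≤ 58. That's 1 value of t.

1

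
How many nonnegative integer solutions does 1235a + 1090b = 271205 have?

1

gcd(1235, 1090):
  1235 = 1*1090 + 145
  1090 = 7*145 + 75
  145 = 1*75 + 70
  75 = 1*70 + 5
  70 = 14*5
so gcd(1235, 1090) = 5.
Back-substitute for Bézout coefficients:
  5 = 75 - 1*70
  ... = 1235*(-15) + 1090*(17)
Scale by 54241: one solution is (-813615, 922097). Reduce a mod 218: (179, 46).
General: a = 179 + 218t, b = 46 - 247t.
a ≥ 0 ⇒ t ≥ 0; b ≥ 0 ⇒ t ≤ 0. So t ∈ [0, 0]: 1 solution.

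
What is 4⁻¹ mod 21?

16

gcd(21, 4):
  21 = 5×4 + 1
  4 = 4×1
so gcd(21, 4) = 1.
Back-substitute for Bézout coefficients:
  1 = 21 - 5×4
  ... = 4×(-5) + 21×(1)
So 4×-5 ≡ 1 (mod 21), and -5 mod 21 = 16.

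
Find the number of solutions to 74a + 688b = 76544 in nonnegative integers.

3

gcd(688, 74) = 2  (688 = 9*74 + 22, 74 = 3*22 + 8, 22 = 2*8 + 6, 8 = 1*6 + 2, 6 = 3*2).
Back-substituting, 74*(93) + 688*(-10) = 2.
Scale by 38272: one solution is (3559296, -382720). Reduce a mod 344: (272, 82).
General: a = 272 + 344t, b = 82 - 37t.
a ≥ 0 ⇒ t ≥ 0; b ≥ 0 ⇒ t ≤ 2. So t ∈ [0, 2]: 3 solutions.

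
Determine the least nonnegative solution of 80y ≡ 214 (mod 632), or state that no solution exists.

gcd(632, 80) = 8.
8 does not divide 214, so the congruence has no solution.

no solution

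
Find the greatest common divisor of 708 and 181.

1

gcd(708, 181):
  708 = 3·181 + 165
  181 = 1·165 + 16
  165 = 10·16 + 5
  16 = 3·5 + 1
  5 = 5·1
so gcd(708, 181) = 1.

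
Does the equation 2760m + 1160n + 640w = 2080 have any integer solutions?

gcd(2760, 1160):
  2760 = 2×1160 + 440
  1160 = 2×440 + 280
  440 = 1×280 + 160
  280 = 1×160 + 120
  160 = 1×120 + 40
  120 = 3×40
so gcd(2760, 1160) = 40.
gcd(40, 640) = 40.
40 divides 2080, so integer solutions exist.

yes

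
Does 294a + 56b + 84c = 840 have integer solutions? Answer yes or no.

yes

gcd(294, 56) = 14  (294 = 5×56 + 14, 56 = 4×14).
gcd(14, 84) = 14.
14 divides 840, so integer solutions exist.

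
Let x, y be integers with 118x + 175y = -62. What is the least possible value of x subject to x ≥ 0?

41

gcd(175, 118) = 1.
1 divides -62, so solutions exist.
By Bézout, 118·(-43) + 175·(29) = 1.
Scale by -62/1 = -62: (x₀, y₀) = (2666, -1798).
General solution: x = 2666 + 175t, y = -1798 - 118t for integer t.
x ≥ 0: smallest is 2666 mod 175 = 41 (at t = -15), with y = -28.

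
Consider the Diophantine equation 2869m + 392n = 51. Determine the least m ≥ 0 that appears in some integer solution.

gcd(2869, 392):
  2869 = 7·392 + 125
  392 = 3·125 + 17
  125 = 7·17 + 6
  17 = 2·6 + 5
  6 = 1·5 + 1
  5 = 5·1
so gcd(2869, 392) = 1.
1 divides 51, so solutions exist.
Back-substitute for Bézout coefficients:
  1 = 6 - 1·5
  ... = 2869·(69) + 392·(-505)
Scale by 51/1 = 51: (m₀, n₀) = (3519, -25755).
General solution: m = 3519 + 392t, n = -25755 - 2869t for integer t.
m ≥ 0: smallest is 3519 mod 392 = 383 (at t = -8), with n = -2803.

383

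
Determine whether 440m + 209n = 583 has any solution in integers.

yes

gcd(440, 209) = 11.
11 divides 583, so integer solutions exist.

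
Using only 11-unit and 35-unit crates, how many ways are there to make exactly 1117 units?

3

Need nonnegative integers with 11j + 35k = 1117.
gcd(11, 35) = 1, and 11·(16) + 35·(-5) = 1.
So (j₀, k₀) = (17872, -5585); general j = 17872 + 35t, k = -5585 - 11t.
j ≥ 0 ⇒ t ≥ -510; k ≥ 0 ⇒ t ≤ -508. That's 3 values of t.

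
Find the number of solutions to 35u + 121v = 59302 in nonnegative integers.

gcd(121, 35) = 1.
By Bézout, 35*(-38) + 121*(11) = 1.
One solution: (28, 482).
General: u = 28 + 121t, v = 482 - 35t.
u ≥ 0 ⇒ t ≥ 0; v ≥ 0 ⇒ t ≤ 13. So t ∈ [0, 13]: 14 solutions.

14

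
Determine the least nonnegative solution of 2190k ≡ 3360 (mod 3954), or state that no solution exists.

155

gcd(3954, 2190) = 6  (3954 = 1×2190 + 1764, 2190 = 1×1764 + 426, 1764 = 4×426 + 60, 426 = 7×60 + 6, 60 = 10×6).
6 divides 3360, so solutions exist.
Back-substituting, 2190×(65) + 3954×(-36) = 6.
So 2190×(65) ≡ 6 (mod 3954); multiply by 560: k ≡ 36400 (mod 659).
Smallest nonnegative: k = 36400 mod 659 = 155.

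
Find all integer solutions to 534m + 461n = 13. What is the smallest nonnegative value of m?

gcd(534, 461):
  534 = 1*461 + 73
  461 = 6*73 + 23
  73 = 3*23 + 4
  23 = 5*4 + 3
  4 = 1*3 + 1
  3 = 3*1
so gcd(534, 461) = 1.
1 divides 13, so solutions exist.
Back-substitute for Bézout coefficients:
  1 = 4 - 1*3
  ... = 534*(120) + 461*(-139)
Scale by 13/1 = 13: (m₀, n₀) = (1560, -1807).
General solution: m = 1560 + 461t, n = -1807 - 534t for integer t.
m ≥ 0: smallest is 1560 mod 461 = 177 (at t = -3), with n = -205.

177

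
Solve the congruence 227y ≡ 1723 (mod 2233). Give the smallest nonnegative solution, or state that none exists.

gcd(2233, 227) = 1.
1 divides 1723, so solutions exist.
By Bézout, 227×(-905) + 2233×(92) = 1.
So 227×(-905) ≡ 1 (mod 2233); multiply by 1723: y ≡ -1559315 (mod 2233).
Smallest nonnegative: y = -1559315 mod 2233 = 1552.

1552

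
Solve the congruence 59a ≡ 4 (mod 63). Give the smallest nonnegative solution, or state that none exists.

gcd(63, 59):
  63 = 1·59 + 4
  59 = 14·4 + 3
  4 = 1·3 + 1
  3 = 3·1
so gcd(63, 59) = 1.
1 divides 4, so solutions exist.
Back-substitute for Bézout coefficients:
  1 = 4 - 1·3
  ... = 59·(-16) + 63·(15)
So 59·(-16) ≡ 1 (mod 63); multiply by 4: a ≡ -64 (mod 63).
Smallest nonnegative: a = -64 mod 63 = 62.

62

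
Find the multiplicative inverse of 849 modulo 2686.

gcd(2686, 849) = 1  (2686 = 3·849 + 139, 849 = 6·139 + 15, 139 = 9·15 + 4, 15 = 3·4 + 3, 4 = 1·3 + 1, 3 = 3·1).
Back-substituting, 849·(-715) + 2686·(226) = 1.
So 849·-715 ≡ 1 (mod 2686), and -715 mod 2686 = 1971.

1971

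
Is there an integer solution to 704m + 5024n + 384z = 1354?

no

gcd(5024, 704) = 32.
gcd(32, 384) = 32.
32 does not divide 1354 (remainder 10), so no integer solutions.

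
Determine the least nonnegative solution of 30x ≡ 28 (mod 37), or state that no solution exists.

gcd(37, 30) = 1.
1 divides 28, so solutions exist.
By Bézout, 30×(-16) + 37×(13) = 1.
So 30×(-16) ≡ 1 (mod 37); multiply by 28: x ≡ -448 (mod 37).
Smallest nonnegative: x = -448 mod 37 = 33.

33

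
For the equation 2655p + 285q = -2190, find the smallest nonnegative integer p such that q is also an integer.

gcd(2655, 285) = 15  (2655 = 9×285 + 90, 285 = 3×90 + 15, 90 = 6×15).
15 divides -2190, so solutions exist.
Back-substituting, 2655×(-3) + 285×(28) = 15.
Scale by -2190/15 = -146: (p₀, q₀) = (438, -4088).
General solution: p = 438 + 19t, q = -4088 - 177t for integer t.
p ≥ 0: smallest is 438 mod 19 = 1 (at t = -23), with q = -17.

1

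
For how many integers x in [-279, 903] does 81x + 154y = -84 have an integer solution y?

gcd(154, 81) = 1  (154 = 1*81 + 73, 81 = 1*73 + 8, 73 = 9*8 + 1, 8 = 8*1).
Back-substituting, 81*(-19) + 154*(10) = 1.
Scale by -84: particular solution (1596, -840); reduce x mod 154: (56, -30).
General solution: x = 56 + 154t, y = -30 - 81t for integer t.
-279 ≤ 56 + 154t ≤ 903 gives t ∈ [-2, 5], which is 8 values.

8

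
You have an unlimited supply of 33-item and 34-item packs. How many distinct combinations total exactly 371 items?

1

Need nonnegative integers with 33j + 34k = 371.
gcd(33, 34) = 1, and 33·(-1) + 34·(1) = 1.
So (j₀, k₀) = (-371, 371); general j = -371 + 34t, k = 371 - 33t.
j ≥ 0 ⇒ t ≥ 11; k ≥ 0 ⇒ t ≤ 11. That's 1 value of t.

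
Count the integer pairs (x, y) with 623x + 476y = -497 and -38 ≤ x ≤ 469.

7

gcd(623, 476):
  623 = 1·476 + 147
  476 = 3·147 + 35
  147 = 4·35 + 7
  35 = 5·7
so gcd(623, 476) = 7.
Back-substitute for Bézout coefficients:
  7 = 147 - 4·35
  ... = 623·(13) + 476·(-17)
Scale by -71: particular solution (-923, 1207); reduce x mod 68: (29, -39).
General solution: x = 29 + 68t, y = -39 - 89t for integer t.
-38 ≤ 29 + 68t ≤ 469 gives t ∈ [0, 6], which is 7 values.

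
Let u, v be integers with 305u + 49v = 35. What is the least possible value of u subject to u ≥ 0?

21

gcd(305, 49) = 1.
1 divides 35, so solutions exist.
By Bézout, 305×(9) + 49×(-56) = 1.
Scale by 35/1 = 35: (u₀, v₀) = (315, -1960).
General solution: u = 315 + 49t, v = -1960 - 305t for integer t.
u ≥ 0: smallest is 315 mod 49 = 21 (at t = -6), with v = -130.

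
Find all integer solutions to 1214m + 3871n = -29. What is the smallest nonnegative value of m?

947

gcd(3871, 1214):
  3871 = 3×1214 + 229
  1214 = 5×229 + 69
  229 = 3×69 + 22
  69 = 3×22 + 3
  22 = 7×3 + 1
  3 = 3×1
so gcd(3871, 1214) = 1.
1 divides -29, so solutions exist.
Back-substitute for Bézout coefficients:
  1 = 22 - 7×3
  ... = 1214×(-1234) + 3871×(387)
Scale by -29/1 = -29: (m₀, n₀) = (35786, -11223).
General solution: m = 35786 + 3871t, n = -11223 - 1214t for integer t.
m ≥ 0: smallest is 35786 mod 3871 = 947 (at t = -9), with n = -297.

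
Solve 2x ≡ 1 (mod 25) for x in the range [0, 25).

13

gcd(25, 2):
  25 = 12×2 + 1
  2 = 2×1
so gcd(25, 2) = 1.
Back-substitute for Bézout coefficients:
  1 = 25 - 12×2
  ... = 2×(-12) + 25×(1)
So 2×-12 ≡ 1 (mod 25), and -12 mod 25 = 13.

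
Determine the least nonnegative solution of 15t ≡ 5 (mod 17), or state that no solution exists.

6

gcd(17, 15) = 1.
1 divides 5, so solutions exist.
By Bézout, 15×(8) + 17×(-7) = 1.
So 15×(8) ≡ 1 (mod 17); multiply by 5: t ≡ 40 (mod 17).
Smallest nonnegative: t = 40 mod 17 = 6.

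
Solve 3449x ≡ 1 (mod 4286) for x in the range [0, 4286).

gcd(4286, 3449) = 1.
By Bézout, 3449*(-297) + 4286*(239) = 1.
So 3449*-297 ≡ 1 (mod 4286), and -297 mod 4286 = 3989.

3989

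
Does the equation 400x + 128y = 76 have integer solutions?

gcd(400, 128) = 16.
16 does not divide 76 (remainder 12), so no integer solutions.

no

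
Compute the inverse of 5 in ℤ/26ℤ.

21

gcd(26, 5) = 1.
By Bézout, 5·(-5) + 26·(1) = 1.
So 5·-5 ≡ 1 (mod 26), and -5 mod 26 = 21.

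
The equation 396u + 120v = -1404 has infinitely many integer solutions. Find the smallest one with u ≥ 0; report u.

gcd(396, 120):
  396 = 3×120 + 36
  120 = 3×36 + 12
  36 = 3×12
so gcd(396, 120) = 12.
12 divides -1404, so solutions exist.
Back-substitute for Bézout coefficients:
  12 = 120 - 3×36
  ... = 396×(-3) + 120×(10)
Scale by -1404/12 = -117: (u₀, v₀) = (351, -1170).
General solution: u = 351 + 10t, v = -1170 - 33t for integer t.
u ≥ 0: smallest is 351 mod 10 = 1 (at t = -35), with v = -15.

1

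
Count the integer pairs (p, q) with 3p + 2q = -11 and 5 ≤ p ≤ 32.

14

gcd(3, 2) = 1.
By Bézout, 3·(1) + 2·(-1) = 1.
Particular solution: (1, -7).
General solution: p = 1 + 2t, q = -7 - 3t for integer t.
5 ≤ 1 + 2t ≤ 32 gives t ∈ [2, 15], which is 14 values.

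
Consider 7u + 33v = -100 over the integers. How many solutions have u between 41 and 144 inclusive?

3

gcd(33, 7) = 1  (33 = 4×7 + 5, 7 = 1×5 + 2, 5 = 2×2 + 1, 2 = 2×1).
Back-substituting, 7×(-14) + 33×(3) = 1.
Scale by -100: particular solution (1400, -300); reduce u mod 33: (14, -6).
General solution: u = 14 + 33t, v = -6 - 7t for integer t.
41 ≤ 14 + 33t ≤ 144 gives t ∈ [1, 3], which is 3 values.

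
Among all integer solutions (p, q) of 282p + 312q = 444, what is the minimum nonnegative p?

gcd(312, 282) = 6  (312 = 1·282 + 30, 282 = 9·30 + 12, 30 = 2·12 + 6, 12 = 2·6).
6 divides 444, so solutions exist.
Back-substituting, 282·(-21) + 312·(19) = 6.
Scale by 444/6 = 74: (p₀, q₀) = (-1554, 1406).
General solution: p = -1554 + 52t, q = 1406 - 47t for integer t.
p ≥ 0: smallest is -1554 mod 52 = 6 (at t = 30), with q = -4.

6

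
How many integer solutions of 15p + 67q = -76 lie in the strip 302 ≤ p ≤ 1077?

gcd(67, 15):
  67 = 4×15 + 7
  15 = 2×7 + 1
  7 = 7×1
so gcd(67, 15) = 1.
Back-substitute for Bézout coefficients:
  1 = 15 - 2×7
  ... = 15×(9) + 67×(-2)
Scale by -76: particular solution (-684, 152); reduce p mod 67: (53, -13).
General solution: p = 53 + 67t, q = -13 - 15t for integer t.
302 ≤ 53 + 67t ≤ 1077 gives t ∈ [4, 15], which is 12 values.

12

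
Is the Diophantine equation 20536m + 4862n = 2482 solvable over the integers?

gcd(20536, 4862):
  20536 = 4×4862 + 1088
  4862 = 4×1088 + 510
  1088 = 2×510 + 68
  510 = 7×68 + 34
  68 = 2×34
so gcd(20536, 4862) = 34.
34 divides 2482, so integer solutions exist.

yes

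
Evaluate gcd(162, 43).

gcd(162, 43):
  162 = 3×43 + 33
  43 = 1×33 + 10
  33 = 3×10 + 3
  10 = 3×3 + 1
  3 = 3×1
so gcd(162, 43) = 1.

1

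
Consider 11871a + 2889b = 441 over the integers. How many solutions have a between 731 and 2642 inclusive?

gcd(11871, 2889) = 9  (11871 = 4*2889 + 315, 2889 = 9*315 + 54, 315 = 5*54 + 45, 54 = 1*45 + 9, 45 = 5*9).
Back-substituting, 11871*(-55) + 2889*(226) = 9.
Scale by 49: particular solution (-2695, 11074); reduce a mod 321: (194, -797).
General solution: a = 194 + 321t, b = -797 - 1319t for integer t.
731 ≤ 194 + 321t ≤ 2642 gives t ∈ [2, 7], which is 6 values.

6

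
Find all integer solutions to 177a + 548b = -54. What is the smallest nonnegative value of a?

gcd(548, 177) = 1.
1 divides -54, so solutions exist.
By Bézout, 177·(161) + 548·(-52) = 1.
Scale by -54/1 = -54: (a₀, b₀) = (-8694, 2808).
General solution: a = -8694 + 548t, b = 2808 - 177t for integer t.
a ≥ 0: smallest is -8694 mod 548 = 74 (at t = 16), with b = -24.

74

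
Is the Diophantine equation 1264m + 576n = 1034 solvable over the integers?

no

gcd(1264, 576) = 16  (1264 = 2*576 + 112, 576 = 5*112 + 16, 112 = 7*16).
16 does not divide 1034 (remainder 10), so no integer solutions.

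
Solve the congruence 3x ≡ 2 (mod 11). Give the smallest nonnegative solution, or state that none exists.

8

gcd(11, 3) = 1  (11 = 3·3 + 2, 3 = 1·2 + 1, 2 = 2·1).
1 divides 2, so solutions exist.
Back-substituting, 3·(4) + 11·(-1) = 1.
So 3·(4) ≡ 1 (mod 11); multiply by 2: x ≡ 8 (mod 11).
Smallest nonnegative: x = 8 mod 11 = 8.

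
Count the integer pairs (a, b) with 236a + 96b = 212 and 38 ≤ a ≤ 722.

28

gcd(236, 96):
  236 = 2·96 + 44
  96 = 2·44 + 8
  44 = 5·8 + 4
  8 = 2·4
so gcd(236, 96) = 4.
Back-substitute for Bézout coefficients:
  4 = 44 - 5·8
  ... = 236·(11) + 96·(-27)
Scale by 53: particular solution (583, -1431); reduce a mod 24: (7, -15).
General solution: a = 7 + 24t, b = -15 - 59t for integer t.
38 ≤ 7 + 24t ≤ 722 gives t ∈ [2, 29], which is 28 values.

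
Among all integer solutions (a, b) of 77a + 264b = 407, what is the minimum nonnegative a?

gcd(264, 77):
  264 = 3·77 + 33
  77 = 2·33 + 11
  33 = 3·11
so gcd(264, 77) = 11.
11 divides 407, so solutions exist.
Back-substitute for Bézout coefficients:
  11 = 77 - 2·33
  ... = 77·(7) + 264·(-2)
Scale by 407/11 = 37: (a₀, b₀) = (259, -74).
General solution: a = 259 + 24t, b = -74 - 7t for integer t.
a ≥ 0: smallest is 259 mod 24 = 19 (at t = -10), with b = -4.

19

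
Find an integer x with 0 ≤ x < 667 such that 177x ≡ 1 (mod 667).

gcd(667, 177) = 1  (667 = 3×177 + 136, 177 = 1×136 + 41, 136 = 3×41 + 13, 41 = 3×13 + 2, 13 = 6×2 + 1, 2 = 2×1).
Back-substituting, 177×(-309) + 667×(82) = 1.
So 177×-309 ≡ 1 (mod 667), and -309 mod 667 = 358.

358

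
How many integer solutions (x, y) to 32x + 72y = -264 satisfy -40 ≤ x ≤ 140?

gcd(72, 32) = 8  (72 = 2*32 + 8, 32 = 4*8).
Back-substituting, 32*(-2) + 72*(1) = 8.
Scale by -33: particular solution (66, -33); reduce x mod 9: (3, -5).
General solution: x = 3 + 9t, y = -5 - 4t for integer t.
-40 ≤ 3 + 9t ≤ 140 gives t ∈ [-4, 15], which is 20 values.

20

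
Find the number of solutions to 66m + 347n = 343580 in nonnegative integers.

15

gcd(347, 66):
  347 = 5·66 + 17
  66 = 3·17 + 15
  17 = 1·15 + 2
  15 = 7·2 + 1
  2 = 2·1
so gcd(347, 66) = 1.
Back-substitute for Bézout coefficients:
  1 = 15 - 7·2
  ... = 66·(163) + 347·(-31)
Scale by 343580: one solution is (56003540, -10650980). Reduce m mod 347: (169, 958).
General: m = 169 + 347t, n = 958 - 66t.
m ≥ 0 ⇒ t ≥ 0; n ≥ 0 ⇒ t ≤ 14. So t ∈ [0, 14]: 15 solutions.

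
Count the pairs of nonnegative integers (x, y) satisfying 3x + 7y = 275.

13

gcd(7, 3) = 1  (7 = 2×3 + 1, 3 = 3×1).
Back-substituting, 3×(-2) + 7×(1) = 1.
Scale by 275: one solution is (-550, 275). Reduce x mod 7: (3, 38).
General: x = 3 + 7t, y = 38 - 3t.
x ≥ 0 ⇒ t ≥ 0; y ≥ 0 ⇒ t ≤ 12. So t ∈ [0, 12]: 13 solutions.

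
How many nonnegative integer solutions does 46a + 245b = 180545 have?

16

gcd(245, 46):
  245 = 5·46 + 15
  46 = 3·15 + 1
  15 = 15·1
so gcd(245, 46) = 1.
Back-substitute for Bézout coefficients:
  1 = 46 - 3·15
  ... = 46·(16) + 245·(-3)
Scale by 180545: one solution is (2888720, -541635). Reduce a mod 245: (170, 705).
General: a = 170 + 245t, b = 705 - 46t.
a ≥ 0 ⇒ t ≥ 0; b ≥ 0 ⇒ t ≤ 15. So t ∈ [0, 15]: 16 solutions.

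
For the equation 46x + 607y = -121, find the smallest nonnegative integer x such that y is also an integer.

gcd(607, 46):
  607 = 13*46 + 9
  46 = 5*9 + 1
  9 = 9*1
so gcd(607, 46) = 1.
1 divides -121, so solutions exist.
Back-substitute for Bézout coefficients:
  1 = 46 - 5*9
  ... = 46*(66) + 607*(-5)
Scale by -121/1 = -121: (x₀, y₀) = (-7986, 605).
General solution: x = -7986 + 607t, y = 605 - 46t for integer t.
x ≥ 0: smallest is -7986 mod 607 = 512 (at t = 14), with y = -39.

512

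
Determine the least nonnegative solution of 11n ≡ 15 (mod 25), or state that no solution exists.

gcd(25, 11) = 1  (25 = 2*11 + 3, 11 = 3*3 + 2, 3 = 1*2 + 1, 2 = 2*1).
1 divides 15, so solutions exist.
Back-substituting, 11*(-9) + 25*(4) = 1.
So 11*(-9) ≡ 1 (mod 25); multiply by 15: n ≡ -135 (mod 25).
Smallest nonnegative: n = -135 mod 25 = 15.

15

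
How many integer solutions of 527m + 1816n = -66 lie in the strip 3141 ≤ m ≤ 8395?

3

gcd(1816, 527) = 1.
By Bézout, 527·(255) + 1816·(-74) = 1.
Particular solution: (1330, -386).
General solution: m = 1330 + 1816t, n = -386 - 527t for integer t.
3141 ≤ 1330 + 1816t ≤ 8395 gives t ∈ [1, 3], which is 3 values.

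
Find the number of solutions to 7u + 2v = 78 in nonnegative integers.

gcd(7, 2):
  7 = 3·2 + 1
  2 = 2·1
so gcd(7, 2) = 1.
Back-substitute for Bézout coefficients:
  1 = 7 - 3·2
  ... = 7·(1) + 2·(-3)
Scale by 78: one solution is (78, -234). Reduce u mod 2: (0, 39).
General: u = 0 + 2t, v = 39 - 7t.
u ≥ 0 ⇒ t ≥ 0; v ≥ 0 ⇒ t ≤ 5. So t ∈ [0, 5]: 6 solutions.

6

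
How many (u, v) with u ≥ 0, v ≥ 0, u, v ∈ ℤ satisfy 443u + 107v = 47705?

1

gcd(443, 107) = 1  (443 = 4·107 + 15, 107 = 7·15 + 2, 15 = 7·2 + 1, 2 = 2·1).
Back-substituting, 443·(50) + 107·(-207) = 1.
Scale by 47705: one solution is (2385250, -9874935). Reduce u mod 107: (6, 421).
General: u = 6 + 107t, v = 421 - 443t.
u ≥ 0 ⇒ t ≥ 0; v ≥ 0 ⇒ t ≤ 0. So t ∈ [0, 0]: 1 solution.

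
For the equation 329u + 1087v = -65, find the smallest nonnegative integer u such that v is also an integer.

gcd(1087, 329):
  1087 = 3·329 + 100
  329 = 3·100 + 29
  100 = 3·29 + 13
  29 = 2·13 + 3
  13 = 4·3 + 1
  3 = 3·1
so gcd(1087, 329) = 1.
1 divides -65, so solutions exist.
Back-substitute for Bézout coefficients:
  1 = 13 - 4·3
  ... = 329·(-337) + 1087·(102)
Scale by -65/1 = -65: (u₀, v₀) = (21905, -6630).
General solution: u = 21905 + 1087t, v = -6630 - 329t for integer t.
u ≥ 0: smallest is 21905 mod 1087 = 165 (at t = -20), with v = -50.

165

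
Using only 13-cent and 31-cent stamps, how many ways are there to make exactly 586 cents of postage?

1

Need nonnegative integers with 13j + 31k = 586.
gcd(13, 31) = 1, and 13·(12) + 31·(-5) = 1.
So (j₀, k₀) = (7032, -2930); general j = 7032 + 31t, k = -2930 - 13t.
j ≥ 0 ⇒ t ≥ -226; k ≥ 0 ⇒ t ≤ -226. That's 1 value of t.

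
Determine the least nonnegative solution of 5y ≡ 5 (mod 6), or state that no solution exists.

1

gcd(6, 5):
  6 = 1×5 + 1
  5 = 5×1
so gcd(6, 5) = 1.
1 divides 5, so solutions exist.
Back-substitute for Bézout coefficients:
  1 = 6 - 1×5
  ... = 5×(-1) + 6×(1)
So 5×(-1) ≡ 1 (mod 6); multiply by 5: y ≡ -5 (mod 6).
Smallest nonnegative: y = -5 mod 6 = 1.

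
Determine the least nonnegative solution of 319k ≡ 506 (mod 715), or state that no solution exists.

gcd(715, 319):
  715 = 2·319 + 77
  319 = 4·77 + 11
  77 = 7·11
so gcd(715, 319) = 11.
11 divides 506, so solutions exist.
Back-substitute for Bézout coefficients:
  11 = 319 - 4·77
  ... = 319·(9) + 715·(-4)
So 319·(9) ≡ 11 (mod 715); multiply by 46: k ≡ 414 (mod 65).
Smallest nonnegative: k = 414 mod 65 = 24.

24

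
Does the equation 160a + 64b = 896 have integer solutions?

yes

gcd(160, 64):
  160 = 2×64 + 32
  64 = 2×32
so gcd(160, 64) = 32.
32 divides 896, so integer solutions exist.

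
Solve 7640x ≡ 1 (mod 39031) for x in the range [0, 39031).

gcd(39031, 7640) = 1.
By Bézout, 7640·(-7515) + 39031·(1471) = 1.
So 7640·-7515 ≡ 1 (mod 39031), and -7515 mod 39031 = 31516.

31516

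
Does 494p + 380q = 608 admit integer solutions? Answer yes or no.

gcd(494, 380) = 38  (494 = 1·380 + 114, 380 = 3·114 + 38, 114 = 3·38).
38 divides 608, so integer solutions exist.

yes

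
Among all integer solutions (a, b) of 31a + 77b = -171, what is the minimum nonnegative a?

gcd(77, 31):
  77 = 2·31 + 15
  31 = 2·15 + 1
  15 = 15·1
so gcd(77, 31) = 1.
1 divides -171, so solutions exist.
Back-substitute for Bézout coefficients:
  1 = 31 - 2·15
  ... = 31·(5) + 77·(-2)
Scale by -171/1 = -171: (a₀, b₀) = (-855, 342).
General solution: a = -855 + 77t, b = 342 - 31t for integer t.
a ≥ 0: smallest is -855 mod 77 = 69 (at t = 12), with b = -30.

69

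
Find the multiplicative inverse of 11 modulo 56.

gcd(56, 11) = 1  (56 = 5×11 + 1, 11 = 11×1).
Back-substituting, 11×(-5) + 56×(1) = 1.
So 11×-5 ≡ 1 (mod 56), and -5 mod 56 = 51.

51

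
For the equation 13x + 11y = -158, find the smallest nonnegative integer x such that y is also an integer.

gcd(13, 11) = 1  (13 = 1·11 + 2, 11 = 5·2 + 1, 2 = 2·1).
1 divides -158, so solutions exist.
Back-substituting, 13·(-5) + 11·(6) = 1.
Scale by -158/1 = -158: (x₀, y₀) = (790, -948).
General solution: x = 790 + 11t, y = -948 - 13t for integer t.
x ≥ 0: smallest is 790 mod 11 = 9 (at t = -71), with y = -25.

9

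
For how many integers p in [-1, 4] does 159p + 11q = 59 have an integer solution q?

1

gcd(159, 11) = 1.
By Bézout, 159·(-2) + 11·(29) = 1.
Particular solution: (3, -38).
General solution: p = 3 + 11t, q = -38 - 159t for integer t.
-1 ≤ 3 + 11t ≤ 4 gives t ∈ [0, 0], which is 1 value.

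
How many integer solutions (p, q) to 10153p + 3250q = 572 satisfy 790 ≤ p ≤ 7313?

gcd(10153, 3250):
  10153 = 3×3250 + 403
  3250 = 8×403 + 26
  403 = 15×26 + 13
  26 = 2×13
so gcd(10153, 3250) = 13.
Back-substitute for Bézout coefficients:
  13 = 403 - 15×26
  ... = 10153×(121) + 3250×(-378)
Scale by 44: particular solution (5324, -16632); reduce p mod 250: (74, -231).
General solution: p = 74 + 250t, q = -231 - 781t for integer t.
790 ≤ 74 + 250t ≤ 7313 gives t ∈ [3, 28], which is 26 values.

26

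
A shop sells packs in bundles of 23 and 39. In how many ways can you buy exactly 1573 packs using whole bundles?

Need nonnegative integers with 23j + 39k = 1573.
gcd(23, 39) = 1, and 23·(17) + 39·(-10) = 1.
So (j₀, k₀) = (26741, -15730); general j = 26741 + 39t, k = -15730 - 23t.
j ≥ 0 ⇒ t ≥ -685; k ≥ 0 ⇒ t ≤ -684. That's 2 values of t.

2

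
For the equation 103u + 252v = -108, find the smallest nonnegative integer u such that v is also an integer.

gcd(252, 103):
  252 = 2·103 + 46
  103 = 2·46 + 11
  46 = 4·11 + 2
  11 = 5·2 + 1
  2 = 2·1
so gcd(252, 103) = 1.
1 divides -108, so solutions exist.
Back-substitute for Bézout coefficients:
  1 = 11 - 5·2
  ... = 103·(115) + 252·(-47)
Scale by -108/1 = -108: (u₀, v₀) = (-12420, 5076).
General solution: u = -12420 + 252t, v = 5076 - 103t for integer t.
u ≥ 0: smallest is -12420 mod 252 = 180 (at t = 50), with v = -74.

180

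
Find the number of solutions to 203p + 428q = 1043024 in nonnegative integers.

12

gcd(428, 203):
  428 = 2*203 + 22
  203 = 9*22 + 5
  22 = 4*5 + 2
  5 = 2*2 + 1
  2 = 2*1
so gcd(428, 203) = 1.
Back-substitute for Bézout coefficients:
  1 = 5 - 2*2
  ... = 203*(175) + 428*(-83)
Scale by 1043024: one solution is (182529200, -86570992). Reduce p mod 428: (40, 2418).
General: p = 40 + 428t, q = 2418 - 203t.
p ≥ 0 ⇒ t ≥ 0; q ≥ 0 ⇒ t ≤ 11. So t ∈ [0, 11]: 12 solutions.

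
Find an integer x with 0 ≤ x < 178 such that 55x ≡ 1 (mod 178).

123

gcd(178, 55) = 1  (178 = 3*55 + 13, 55 = 4*13 + 3, 13 = 4*3 + 1, 3 = 3*1).
Back-substituting, 55*(-55) + 178*(17) = 1.
So 55*-55 ≡ 1 (mod 178), and -55 mod 178 = 123.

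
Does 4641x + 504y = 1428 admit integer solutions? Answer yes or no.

yes

gcd(4641, 504) = 21.
21 divides 1428, so integer solutions exist.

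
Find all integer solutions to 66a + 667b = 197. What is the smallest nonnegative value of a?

195

gcd(667, 66) = 1  (667 = 10·66 + 7, 66 = 9·7 + 3, 7 = 2·3 + 1, 3 = 3·1).
1 divides 197, so solutions exist.
Back-substituting, 66·(-192) + 667·(19) = 1.
Scale by 197/1 = 197: (a₀, b₀) = (-37824, 3743).
General solution: a = -37824 + 667t, b = 3743 - 66t for integer t.
a ≥ 0: smallest is -37824 mod 667 = 195 (at t = 57), with b = -19.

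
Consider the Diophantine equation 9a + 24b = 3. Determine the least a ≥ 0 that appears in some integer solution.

3

gcd(24, 9) = 3  (24 = 2·9 + 6, 9 = 1·6 + 3, 6 = 2·3).
3 divides 3, so solutions exist.
Back-substituting, 9·(3) + 24·(-1) = 3.
Scale by 3/3 = 1: (a₀, b₀) = (3, -1).
General solution: a = 3 + 8t, b = -1 - 3t for integer t.
a ≥ 0: smallest is 3 mod 8 = 3 (at t = 0), with b = -1.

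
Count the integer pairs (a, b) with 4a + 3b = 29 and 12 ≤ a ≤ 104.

gcd(4, 3):
  4 = 1×3 + 1
  3 = 3×1
so gcd(4, 3) = 1.
Back-substitute for Bézout coefficients:
  1 = 4 - 1×3
  ... = 4×(1) + 3×(-1)
Scale by 29: particular solution (29, -29); reduce a mod 3: (2, 7).
General solution: a = 2 + 3t, b = 7 - 4t for integer t.
12 ≤ 2 + 3t ≤ 104 gives t ∈ [4, 34], which is 31 values.

31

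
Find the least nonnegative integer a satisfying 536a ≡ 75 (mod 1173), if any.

gcd(1173, 536):
  1173 = 2×536 + 101
  536 = 5×101 + 31
  101 = 3×31 + 8
  31 = 3×8 + 7
  8 = 1×7 + 1
  7 = 7×1
so gcd(1173, 536) = 1.
1 divides 75, so solutions exist.
Back-substitute for Bézout coefficients:
  1 = 8 - 1×7
  ... = 536×(-151) + 1173×(69)
So 536×(-151) ≡ 1 (mod 1173); multiply by 75: a ≡ -11325 (mod 1173).
Smallest nonnegative: a = -11325 mod 1173 = 405.

405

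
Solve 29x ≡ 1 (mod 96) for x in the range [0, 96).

53

gcd(96, 29):
  96 = 3·29 + 9
  29 = 3·9 + 2
  9 = 4·2 + 1
  2 = 2·1
so gcd(96, 29) = 1.
Back-substitute for Bézout coefficients:
  1 = 9 - 4·2
  ... = 29·(-43) + 96·(13)
So 29·-43 ≡ 1 (mod 96), and -43 mod 96 = 53.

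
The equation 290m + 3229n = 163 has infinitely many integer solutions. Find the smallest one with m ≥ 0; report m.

gcd(3229, 290):
  3229 = 11·290 + 39
  290 = 7·39 + 17
  39 = 2·17 + 5
  17 = 3·5 + 2
  5 = 2·2 + 1
  2 = 2·1
so gcd(3229, 290) = 1.
1 divides 163, so solutions exist.
Back-substitute for Bézout coefficients:
  1 = 5 - 2·2
  ... = 290·(-1325) + 3229·(119)
Scale by 163/1 = 163: (m₀, n₀) = (-215975, 19397).
General solution: m = -215975 + 3229t, n = 19397 - 290t for integer t.
m ≥ 0: smallest is -215975 mod 3229 = 368 (at t = 67), with n = -33.

368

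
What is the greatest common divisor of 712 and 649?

1

gcd(712, 649):
  712 = 1×649 + 63
  649 = 10×63 + 19
  63 = 3×19 + 6
  19 = 3×6 + 1
  6 = 6×1
so gcd(712, 649) = 1.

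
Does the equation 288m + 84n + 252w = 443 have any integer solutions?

gcd(288, 84) = 12.
gcd(12, 252) = 12.
12 does not divide 443 (remainder 11), so no integer solutions.

no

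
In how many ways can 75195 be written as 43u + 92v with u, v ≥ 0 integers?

gcd(92, 43) = 1  (92 = 2·43 + 6, 43 = 7·6 + 1, 6 = 6·1).
Back-substituting, 43·(15) + 92·(-7) = 1.
Scale by 75195: one solution is (1127925, -526365). Reduce u mod 92: (5, 815).
General: u = 5 + 92t, v = 815 - 43t.
u ≥ 0 ⇒ t ≥ 0; v ≥ 0 ⇒ t ≤ 18. So t ∈ [0, 18]: 19 solutions.

19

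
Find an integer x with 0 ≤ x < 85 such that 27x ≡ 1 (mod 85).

gcd(85, 27) = 1  (85 = 3*27 + 4, 27 = 6*4 + 3, 4 = 1*3 + 1, 3 = 3*1).
Back-substituting, 27*(-22) + 85*(7) = 1.
So 27*-22 ≡ 1 (mod 85), and -22 mod 85 = 63.

63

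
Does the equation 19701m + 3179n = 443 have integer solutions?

gcd(19701, 3179) = 11  (19701 = 6·3179 + 627, 3179 = 5·627 + 44, 627 = 14·44 + 11, 44 = 4·11).
11 does not divide 443 (remainder 3), so no integer solutions.

no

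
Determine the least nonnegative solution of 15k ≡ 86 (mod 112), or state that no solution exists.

gcd(112, 15):
  112 = 7·15 + 7
  15 = 2·7 + 1
  7 = 7·1
so gcd(112, 15) = 1.
1 divides 86, so solutions exist.
Back-substitute for Bézout coefficients:
  1 = 15 - 2·7
  ... = 15·(15) + 112·(-2)
So 15·(15) ≡ 1 (mod 112); multiply by 86: k ≡ 1290 (mod 112).
Smallest nonnegative: k = 1290 mod 112 = 58.

58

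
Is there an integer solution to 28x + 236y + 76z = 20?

gcd(236, 28):
  236 = 8×28 + 12
  28 = 2×12 + 4
  12 = 3×4
so gcd(236, 28) = 4.
gcd(4, 76) = 4.
4 divides 20, so integer solutions exist.

yes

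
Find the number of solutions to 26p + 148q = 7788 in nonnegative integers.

gcd(148, 26):
  148 = 5*26 + 18
  26 = 1*18 + 8
  18 = 2*8 + 2
  8 = 4*2
so gcd(148, 26) = 2.
Back-substitute for Bézout coefficients:
  2 = 18 - 2*8
  ... = 26*(-17) + 148*(3)
Scale by 3894: one solution is (-66198, 11682). Reduce p mod 74: (32, 47).
General: p = 32 + 74t, q = 47 - 13t.
p ≥ 0 ⇒ t ≥ 0; q ≥ 0 ⇒ t ≤ 3. So t ∈ [0, 3]: 4 solutions.

4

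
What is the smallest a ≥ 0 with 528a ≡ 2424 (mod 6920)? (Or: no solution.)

gcd(6920, 528):
  6920 = 13·528 + 56
  528 = 9·56 + 24
  56 = 2·24 + 8
  24 = 3·8
so gcd(6920, 528) = 8.
8 divides 2424, so solutions exist.
Back-substitute for Bézout coefficients:
  8 = 56 - 2·24
  ... = 528·(-249) + 6920·(19)
So 528·(-249) ≡ 8 (mod 6920); multiply by 303: a ≡ -75447 (mod 865).
Smallest nonnegative: a = -75447 mod 865 = 673.

673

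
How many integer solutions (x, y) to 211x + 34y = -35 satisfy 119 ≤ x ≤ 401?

8

gcd(211, 34) = 1  (211 = 6*34 + 7, 34 = 4*7 + 6, 7 = 1*6 + 1, 6 = 6*1).
Back-substituting, 211*(5) + 34*(-31) = 1.
Scale by -35: particular solution (-175, 1085); reduce x mod 34: (29, -181).
General solution: x = 29 + 34t, y = -181 - 211t for integer t.
119 ≤ 29 + 34t ≤ 401 gives t ∈ [3, 10], which is 8 values.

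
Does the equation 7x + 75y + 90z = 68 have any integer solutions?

gcd(75, 7) = 1.
gcd(1, 90) = 1.
1 divides 68, so integer solutions exist.

yes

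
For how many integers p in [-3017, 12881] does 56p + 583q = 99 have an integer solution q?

28

gcd(583, 56):
  583 = 10*56 + 23
  56 = 2*23 + 10
  23 = 2*10 + 3
  10 = 3*3 + 1
  3 = 3*1
so gcd(583, 56) = 1.
Back-substitute for Bézout coefficients:
  1 = 10 - 3*3
  ... = 56*(177) + 583*(-17)
Scale by 99: particular solution (17523, -1683); reduce p mod 583: (33, -3).
General solution: p = 33 + 583t, q = -3 - 56t for integer t.
-3017 ≤ 33 + 583t ≤ 12881 gives t ∈ [-5, 22], which is 28 values.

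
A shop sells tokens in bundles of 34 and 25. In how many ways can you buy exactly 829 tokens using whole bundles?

1

Need nonnegative integers with 34j + 25k = 829.
gcd(34, 25) = 1, and 34·(-11) + 25·(15) = 1.
So (j₀, k₀) = (-9119, 12435); general j = -9119 + 25t, k = 12435 - 34t.
j ≥ 0 ⇒ t ≥ 365; k ≥ 0 ⇒ t ≤ 365. That's 1 value of t.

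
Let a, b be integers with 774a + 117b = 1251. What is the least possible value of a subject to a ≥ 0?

6

gcd(774, 117):
  774 = 6*117 + 72
  117 = 1*72 + 45
  72 = 1*45 + 27
  45 = 1*27 + 18
  27 = 1*18 + 9
  18 = 2*9
so gcd(774, 117) = 9.
9 divides 1251, so solutions exist.
Back-substitute for Bézout coefficients:
  9 = 27 - 1*18
  ... = 774*(5) + 117*(-33)
Scale by 1251/9 = 139: (a₀, b₀) = (695, -4587).
General solution: a = 695 + 13t, b = -4587 - 86t for integer t.
a ≥ 0: smallest is 695 mod 13 = 6 (at t = -53), with b = -29.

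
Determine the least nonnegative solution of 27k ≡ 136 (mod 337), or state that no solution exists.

gcd(337, 27) = 1  (337 = 12*27 + 13, 27 = 2*13 + 1, 13 = 13*1).
1 divides 136, so solutions exist.
Back-substituting, 27*(25) + 337*(-2) = 1.
So 27*(25) ≡ 1 (mod 337); multiply by 136: k ≡ 3400 (mod 337).
Smallest nonnegative: k = 3400 mod 337 = 30.

30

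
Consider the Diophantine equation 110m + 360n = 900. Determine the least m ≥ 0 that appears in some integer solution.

18

gcd(360, 110):
  360 = 3×110 + 30
  110 = 3×30 + 20
  30 = 1×20 + 10
  20 = 2×10
so gcd(360, 110) = 10.
10 divides 900, so solutions exist.
Back-substitute for Bézout coefficients:
  10 = 30 - 1×20
  ... = 110×(-13) + 360×(4)
Scale by 900/10 = 90: (m₀, n₀) = (-1170, 360).
General solution: m = -1170 + 36t, n = 360 - 11t for integer t.
m ≥ 0: smallest is -1170 mod 36 = 18 (at t = 33), with n = -3.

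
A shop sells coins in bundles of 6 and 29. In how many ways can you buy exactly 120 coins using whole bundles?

Need nonnegative integers with 6j + 29k = 120.
gcd(6, 29) = 1, and 6·(5) + 29·(-1) = 1.
So (j₀, k₀) = (600, -120); general j = 600 + 29t, k = -120 - 6t.
j ≥ 0 ⇒ t ≥ -20; k ≥ 0 ⇒ t ≤ -20. That's 1 value of t.

1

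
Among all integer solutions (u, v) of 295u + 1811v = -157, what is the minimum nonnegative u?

gcd(1811, 295) = 1.
1 divides -157, so solutions exist.
By Bézout, 295×(-221) + 1811×(36) = 1.
Scale by -157/1 = -157: (u₀, v₀) = (34697, -5652).
General solution: u = 34697 + 1811t, v = -5652 - 295t for integer t.
u ≥ 0: smallest is 34697 mod 1811 = 288 (at t = -19), with v = -47.

288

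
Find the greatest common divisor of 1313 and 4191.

1

gcd(4191, 1313):
  4191 = 3·1313 + 252
  1313 = 5·252 + 53
  252 = 4·53 + 40
  53 = 1·40 + 13
  40 = 3·13 + 1
  13 = 13·1
so gcd(4191, 1313) = 1.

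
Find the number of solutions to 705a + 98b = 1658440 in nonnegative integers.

gcd(705, 98) = 1.
By Bézout, 705*(31) + 98*(-223) = 1.
One solution: (56, 16520).
General: a = 56 + 98t, b = 16520 - 705t.
a ≥ 0 ⇒ t ≥ 0; b ≥ 0 ⇒ t ≤ 23. So t ∈ [0, 23]: 24 solutions.

24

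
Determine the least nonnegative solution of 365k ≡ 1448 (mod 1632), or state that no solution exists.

gcd(1632, 365):
  1632 = 4*365 + 172
  365 = 2*172 + 21
  172 = 8*21 + 4
  21 = 5*4 + 1
  4 = 4*1
so gcd(1632, 365) = 1.
1 divides 1448, so solutions exist.
Back-substitute for Bézout coefficients:
  1 = 21 - 5*4
  ... = 365*(389) + 1632*(-87)
So 365*(389) ≡ 1 (mod 1632); multiply by 1448: k ≡ 563272 (mod 1632).
Smallest nonnegative: k = 563272 mod 1632 = 232.

232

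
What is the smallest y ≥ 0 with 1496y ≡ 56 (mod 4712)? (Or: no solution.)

gcd(4712, 1496):
  4712 = 3·1496 + 224
  1496 = 6·224 + 152
  224 = 1·152 + 72
  152 = 2·72 + 8
  72 = 9·8
so gcd(4712, 1496) = 8.
8 divides 56, so solutions exist.
Back-substitute for Bézout coefficients:
  8 = 152 - 2·72
  ... = 1496·(63) + 4712·(-20)
So 1496·(63) ≡ 8 (mod 4712); multiply by 7: y ≡ 441 (mod 589).
Smallest nonnegative: y = 441 mod 589 = 441.

441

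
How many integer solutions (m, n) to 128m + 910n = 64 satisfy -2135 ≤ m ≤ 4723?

gcd(910, 128) = 2.
By Bézout, 128·(64) + 910·(-9) = 2.
Particular solution: (228, -32).
General solution: m = 228 + 455t, n = -32 - 64t for integer t.
-2135 ≤ 228 + 455t ≤ 4723 gives t ∈ [-5, 9], which is 15 values.

15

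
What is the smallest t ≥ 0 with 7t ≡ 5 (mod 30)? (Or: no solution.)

gcd(30, 7):
  30 = 4*7 + 2
  7 = 3*2 + 1
  2 = 2*1
so gcd(30, 7) = 1.
1 divides 5, so solutions exist.
Back-substitute for Bézout coefficients:
  1 = 7 - 3*2
  ... = 7*(13) + 30*(-3)
So 7*(13) ≡ 1 (mod 30); multiply by 5: t ≡ 65 (mod 30).
Smallest nonnegative: t = 65 mod 30 = 5.

5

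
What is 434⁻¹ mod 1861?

1325

gcd(1861, 434):
  1861 = 4·434 + 125
  434 = 3·125 + 59
  125 = 2·59 + 7
  59 = 8·7 + 3
  7 = 2·3 + 1
  3 = 3·1
so gcd(1861, 434) = 1.
Back-substitute for Bézout coefficients:
  1 = 7 - 2·3
  ... = 434·(-536) + 1861·(125)
So 434·-536 ≡ 1 (mod 1861), and -536 mod 1861 = 1325.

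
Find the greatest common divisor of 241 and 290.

1

gcd(290, 241):
  290 = 1×241 + 49
  241 = 4×49 + 45
  49 = 1×45 + 4
  45 = 11×4 + 1
  4 = 4×1
so gcd(290, 241) = 1.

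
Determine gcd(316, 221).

1

gcd(316, 221):
  316 = 1·221 + 95
  221 = 2·95 + 31
  95 = 3·31 + 2
  31 = 15·2 + 1
  2 = 2·1
so gcd(316, 221) = 1.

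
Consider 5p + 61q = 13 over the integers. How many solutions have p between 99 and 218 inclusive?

2

gcd(61, 5) = 1.
By Bézout, 5×(-12) + 61×(1) = 1.
Particular solution: (27, -2).
General solution: p = 27 + 61t, q = -2 - 5t for integer t.
99 ≤ 27 + 61t ≤ 218 gives t ∈ [2, 3], which is 2 values.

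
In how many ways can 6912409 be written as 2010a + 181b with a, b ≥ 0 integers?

gcd(2010, 181) = 1.
By Bézout, 2010*(-19) + 181*(211) = 1.
One solution: (1, 38179).
General: a = 1 + 181t, b = 38179 - 2010t.
a ≥ 0 ⇒ t ≥ 0; b ≥ 0 ⇒ t ≤ 18. So t ∈ [0, 18]: 19 solutions.

19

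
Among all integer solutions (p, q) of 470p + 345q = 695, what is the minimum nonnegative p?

58

gcd(470, 345) = 5.
5 divides 695, so solutions exist.
By Bézout, 470·(-11) + 345·(15) = 5.
Scale by 695/5 = 139: (p₀, q₀) = (-1529, 2085).
General solution: p = -1529 + 69t, q = 2085 - 94t for integer t.
p ≥ 0: smallest is -1529 mod 69 = 58 (at t = 23), with q = -77.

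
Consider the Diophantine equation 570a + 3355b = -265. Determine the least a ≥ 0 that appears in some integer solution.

gcd(3355, 570):
  3355 = 5*570 + 505
  570 = 1*505 + 65
  505 = 7*65 + 50
  65 = 1*50 + 15
  50 = 3*15 + 5
  15 = 3*5
so gcd(3355, 570) = 5.
5 divides -265, so solutions exist.
Back-substitute for Bézout coefficients:
  5 = 50 - 3*15
  ... = 570*(-206) + 3355*(35)
Scale by -265/5 = -53: (a₀, b₀) = (10918, -1855).
General solution: a = 10918 + 671t, b = -1855 - 114t for integer t.
a ≥ 0: smallest is 10918 mod 671 = 182 (at t = -16), with b = -31.

182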